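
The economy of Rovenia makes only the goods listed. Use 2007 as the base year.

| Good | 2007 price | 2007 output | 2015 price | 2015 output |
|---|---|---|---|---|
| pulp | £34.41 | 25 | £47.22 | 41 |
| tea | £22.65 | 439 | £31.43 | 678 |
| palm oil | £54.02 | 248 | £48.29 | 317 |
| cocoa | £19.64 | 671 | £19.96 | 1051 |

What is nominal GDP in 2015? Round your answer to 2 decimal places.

Nominal GDP 2015 = Σ (p_2015 × q_2015) = 47.22·41 + 31.43·678 + 48.29·317 + 19.96·1051 = 59531.45.

£59531.45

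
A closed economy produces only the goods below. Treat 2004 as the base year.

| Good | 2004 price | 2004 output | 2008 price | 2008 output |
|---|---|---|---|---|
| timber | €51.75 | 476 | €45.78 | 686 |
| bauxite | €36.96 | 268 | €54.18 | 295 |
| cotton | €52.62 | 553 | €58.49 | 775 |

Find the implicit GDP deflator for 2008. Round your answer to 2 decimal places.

Nominal GDP 2008 = 45.78·686 + 54.18·295 + 58.49·775 = 92717.93.
Real GDP 2008 (at 2004 prices) = 51.75·686 + 36.96·295 + 52.62·775 = 87184.20.
Deflator = Nominal/Real × 100 = 92717.93/87184.20 × 100 = 106.347.

106.35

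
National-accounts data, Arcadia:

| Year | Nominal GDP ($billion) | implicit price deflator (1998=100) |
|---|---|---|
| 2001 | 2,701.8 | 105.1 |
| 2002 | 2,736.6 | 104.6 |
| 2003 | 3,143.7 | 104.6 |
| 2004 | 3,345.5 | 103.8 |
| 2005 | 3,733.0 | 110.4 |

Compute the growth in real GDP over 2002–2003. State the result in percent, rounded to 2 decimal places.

Real GDP 2002 = 2736.6/1.046 = 2616.25.
Real GDP 2003 = 3143.7/1.046 = 3005.45.
Change = 3005.45/2616.25 − 1 = 0.1488.

14.88%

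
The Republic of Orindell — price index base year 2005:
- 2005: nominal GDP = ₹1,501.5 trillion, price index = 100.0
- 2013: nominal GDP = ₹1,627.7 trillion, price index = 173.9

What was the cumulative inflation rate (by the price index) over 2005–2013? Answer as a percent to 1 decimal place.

73.9%

Price-level change = 173.9 / 100.0 − 1 = 0.7390.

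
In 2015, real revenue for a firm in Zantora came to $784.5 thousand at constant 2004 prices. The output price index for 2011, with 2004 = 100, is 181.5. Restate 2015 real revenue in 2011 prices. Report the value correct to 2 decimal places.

Real revenue in 2011 prices = Real revenue in 2004 prices × (P_2011/P_2004) = 784.5 × 1.815 = 1423.87.

$1,423.87 thousand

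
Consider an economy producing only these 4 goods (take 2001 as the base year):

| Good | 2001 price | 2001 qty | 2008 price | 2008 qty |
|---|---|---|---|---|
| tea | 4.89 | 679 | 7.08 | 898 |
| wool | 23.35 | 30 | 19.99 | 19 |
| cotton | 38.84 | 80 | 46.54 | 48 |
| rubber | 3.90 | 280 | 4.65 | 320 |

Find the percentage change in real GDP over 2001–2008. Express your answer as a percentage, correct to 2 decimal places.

-3.32%

Real GDP 2001 = Nominal GDP 2001 = 4.89·679 + 23.35·30 + 38.84·80 + 3.90·280 = 8220.01.
Real GDP 2008 (at 2001 prices) = 4.89·898 + 23.35·19 + 38.84·48 + 3.90·320 = 7947.19.
Real growth = 7947.19/8220.01 − 1 = -0.0332.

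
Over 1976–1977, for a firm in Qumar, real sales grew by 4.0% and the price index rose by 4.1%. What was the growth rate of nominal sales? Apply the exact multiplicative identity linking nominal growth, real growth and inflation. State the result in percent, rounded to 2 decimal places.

8.26%

(1 + g_nom) = (1 + g_real)(1 + π) = 1.0400 × 1.0410 = 1.08264.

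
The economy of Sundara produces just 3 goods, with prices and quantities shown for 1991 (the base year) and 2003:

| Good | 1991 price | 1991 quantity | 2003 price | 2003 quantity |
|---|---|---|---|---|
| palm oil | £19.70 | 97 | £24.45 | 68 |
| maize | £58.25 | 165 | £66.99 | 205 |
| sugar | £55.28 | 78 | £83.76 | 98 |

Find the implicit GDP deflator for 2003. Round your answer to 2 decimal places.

126.24

Nominal GDP 2003 = 24.45·68 + 66.99·205 + 83.76·98 = 23604.03.
Real GDP 2003 (at 1991 prices) = 19.70·68 + 58.25·205 + 55.28·98 = 18698.29.
Deflator = Nominal/Real × 100 = 23604.03/18698.29 × 100 = 126.236.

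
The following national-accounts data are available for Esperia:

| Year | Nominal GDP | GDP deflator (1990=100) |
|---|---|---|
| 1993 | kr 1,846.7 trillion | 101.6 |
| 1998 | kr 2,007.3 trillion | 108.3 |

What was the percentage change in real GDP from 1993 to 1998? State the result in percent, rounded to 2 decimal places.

Real GDP 1993 = 1846.7 / 1.016 = 1817.62.
Real GDP 1998 = 2007.3 / 1.083 = 1853.46.
Real growth = 1853.46 / 1817.62 − 1 = 0.0197.

1.97%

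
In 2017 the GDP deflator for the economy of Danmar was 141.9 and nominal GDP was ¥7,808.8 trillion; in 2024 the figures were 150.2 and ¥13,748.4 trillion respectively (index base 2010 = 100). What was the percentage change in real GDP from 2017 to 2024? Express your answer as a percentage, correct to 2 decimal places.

66.33%

Real GDP 2017 = 7808.8 / 1.419 = 5503.03.
Real GDP 2024 = 13748.4 / 1.502 = 9153.40.
Real growth = 9153.40 / 5503.03 − 1 = 0.6633.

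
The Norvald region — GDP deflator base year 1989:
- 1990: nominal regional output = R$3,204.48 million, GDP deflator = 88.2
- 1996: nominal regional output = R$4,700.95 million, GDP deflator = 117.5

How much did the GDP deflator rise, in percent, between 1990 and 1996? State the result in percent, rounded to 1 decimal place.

33.2%

Price-level change = 117.5 / 88.2 − 1 = 0.3322.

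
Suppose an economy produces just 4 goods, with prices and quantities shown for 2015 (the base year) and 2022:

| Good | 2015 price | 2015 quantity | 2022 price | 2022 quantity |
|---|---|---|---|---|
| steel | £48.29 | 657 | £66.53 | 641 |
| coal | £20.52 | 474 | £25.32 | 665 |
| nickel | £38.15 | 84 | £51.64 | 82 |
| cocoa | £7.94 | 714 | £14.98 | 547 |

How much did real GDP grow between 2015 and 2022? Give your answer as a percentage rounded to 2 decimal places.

3.47%

Real GDP 2015 = Nominal GDP 2015 = 48.29·657 + 20.52·474 + 38.15·84 + 7.94·714 = 50326.77.
Real GDP 2022 (at 2015 prices) = 48.29·641 + 20.52·665 + 38.15·82 + 7.94·547 = 52071.17.
Real growth = 52071.17/50326.77 − 1 = 0.0347.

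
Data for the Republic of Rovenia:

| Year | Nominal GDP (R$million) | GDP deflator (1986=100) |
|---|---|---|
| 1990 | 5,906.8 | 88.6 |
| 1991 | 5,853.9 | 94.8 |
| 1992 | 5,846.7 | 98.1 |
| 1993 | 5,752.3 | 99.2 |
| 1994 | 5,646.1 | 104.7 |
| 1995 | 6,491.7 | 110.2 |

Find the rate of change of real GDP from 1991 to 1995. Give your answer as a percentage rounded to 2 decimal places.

-4.60%

Real GDP 1991 = 5853.9/0.948 = 6175.00.
Real GDP 1995 = 6491.7/1.102 = 5890.83.
Change = 5890.83/6175.00 − 1 = -0.0460.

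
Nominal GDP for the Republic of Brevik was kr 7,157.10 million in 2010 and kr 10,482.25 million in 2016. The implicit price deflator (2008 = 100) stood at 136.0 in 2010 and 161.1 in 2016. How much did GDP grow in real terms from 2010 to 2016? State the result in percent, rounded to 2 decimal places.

23.64%

Deflate each year: 2010 → 7157.10/1.360 = 5262.57; 2016 → 10482.25/1.611 = 6506.67.
So real GDP changed by 6506.67/5262.57 − 1 = 0.2364, i.e. 23.64%.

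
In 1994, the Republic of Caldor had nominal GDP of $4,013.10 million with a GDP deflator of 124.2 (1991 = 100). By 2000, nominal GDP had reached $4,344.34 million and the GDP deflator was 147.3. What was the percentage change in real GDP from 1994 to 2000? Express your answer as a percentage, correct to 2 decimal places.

Real GDP 1994 = 4013.10 / 1.242 = 3231.16.
Real GDP 2000 = 4344.34 / 1.473 = 2949.31.
Real growth = 2949.31 / 3231.16 − 1 = -0.0872.

-8.72%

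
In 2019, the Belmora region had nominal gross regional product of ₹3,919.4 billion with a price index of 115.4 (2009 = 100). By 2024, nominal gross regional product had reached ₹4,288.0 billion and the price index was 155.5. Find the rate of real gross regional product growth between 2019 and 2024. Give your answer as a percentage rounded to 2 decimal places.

Deflate each year: 2019 → 3919.4/1.154 = 3396.36; 2024 → 4288.0/1.555 = 2757.56.
So real gross regional product changed by 2757.56/3396.36 − 1 = -0.1881, i.e. -18.81%.

-18.81%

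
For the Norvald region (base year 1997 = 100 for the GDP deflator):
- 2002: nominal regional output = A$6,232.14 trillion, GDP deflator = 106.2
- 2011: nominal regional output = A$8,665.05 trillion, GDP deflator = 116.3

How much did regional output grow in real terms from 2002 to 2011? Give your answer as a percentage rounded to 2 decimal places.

Deflate each year: 2002 → 6232.14/1.062 = 5868.31; 2011 → 8665.05/1.163 = 7450.60.
So real regional output changed by 7450.60/5868.31 − 1 = 0.2696, i.e. 26.96%.

26.96%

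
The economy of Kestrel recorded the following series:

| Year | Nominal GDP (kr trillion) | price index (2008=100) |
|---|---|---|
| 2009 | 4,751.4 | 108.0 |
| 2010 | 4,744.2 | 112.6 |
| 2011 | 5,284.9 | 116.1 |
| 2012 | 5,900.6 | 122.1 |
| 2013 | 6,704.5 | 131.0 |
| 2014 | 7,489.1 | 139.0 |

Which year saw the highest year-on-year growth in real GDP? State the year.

2011

2010: real = 4744.2/1.126 = 4213.32; growth vs 2009 (4399.44) = -4.23%.
2011: real = 5284.9/1.161 = 4552.02; growth vs 2010 (4213.32) = 8.04%.
2012: real = 5900.6/1.221 = 4832.60; growth vs 2011 (4552.02) = 6.16%.
2013: real = 6704.5/1.310 = 5117.94; growth vs 2012 (4832.60) = 5.90%.
2014: real = 7489.1/1.390 = 5387.84; growth vs 2013 (5117.94) = 5.27%.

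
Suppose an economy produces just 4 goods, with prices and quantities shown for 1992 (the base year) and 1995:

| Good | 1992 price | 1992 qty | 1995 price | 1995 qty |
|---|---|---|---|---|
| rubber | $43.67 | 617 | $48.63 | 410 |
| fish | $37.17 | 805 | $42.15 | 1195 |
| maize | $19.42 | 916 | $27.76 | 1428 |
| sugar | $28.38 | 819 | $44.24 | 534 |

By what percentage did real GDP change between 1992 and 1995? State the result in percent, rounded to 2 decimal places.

Real GDP 1992 = Nominal GDP 1992 = 43.67·617 + 37.17·805 + 19.42·916 + 28.38·819 = 97898.18.
Real GDP 1995 (at 1992 prices) = 43.67·410 + 37.17·1195 + 19.42·1428 + 28.38·534 = 105209.53.
Real growth = 105209.53/97898.18 − 1 = 0.0747.

7.47%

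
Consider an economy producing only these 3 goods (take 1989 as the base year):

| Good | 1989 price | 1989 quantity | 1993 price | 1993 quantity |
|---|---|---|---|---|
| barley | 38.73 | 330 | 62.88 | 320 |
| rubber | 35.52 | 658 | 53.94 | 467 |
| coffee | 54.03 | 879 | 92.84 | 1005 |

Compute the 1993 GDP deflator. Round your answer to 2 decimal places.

166.44

Nominal GDP 1993 = 62.88·320 + 53.94·467 + 92.84·1005 = 138615.78.
Real GDP 1993 (at 1989 prices) = 38.73·320 + 35.52·467 + 54.03·1005 = 83281.59.
Deflator = Nominal/Real × 100 = 138615.78/83281.59 × 100 = 166.442.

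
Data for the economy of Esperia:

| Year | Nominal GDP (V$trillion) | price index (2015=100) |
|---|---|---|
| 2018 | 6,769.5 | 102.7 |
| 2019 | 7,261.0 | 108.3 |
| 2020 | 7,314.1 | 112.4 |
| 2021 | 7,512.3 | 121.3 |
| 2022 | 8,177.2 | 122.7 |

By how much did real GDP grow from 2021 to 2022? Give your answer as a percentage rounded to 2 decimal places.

7.61%

Real GDP 2021 = 7512.3/1.213 = 6193.16.
Real GDP 2022 = 8177.2/1.227 = 6664.38.
Change = 6664.38/6193.16 − 1 = 0.0761.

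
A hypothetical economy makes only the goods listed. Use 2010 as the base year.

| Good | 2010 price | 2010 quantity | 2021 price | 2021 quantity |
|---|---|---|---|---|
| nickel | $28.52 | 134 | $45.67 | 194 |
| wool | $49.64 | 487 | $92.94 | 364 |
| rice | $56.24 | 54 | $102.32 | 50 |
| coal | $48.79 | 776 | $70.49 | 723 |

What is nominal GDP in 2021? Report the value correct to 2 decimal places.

$98770.41

Nominal GDP 2021 = Σ (p_2021 × q_2021) = 45.67·194 + 92.94·364 + 102.32·50 + 70.49·723 = 98770.41.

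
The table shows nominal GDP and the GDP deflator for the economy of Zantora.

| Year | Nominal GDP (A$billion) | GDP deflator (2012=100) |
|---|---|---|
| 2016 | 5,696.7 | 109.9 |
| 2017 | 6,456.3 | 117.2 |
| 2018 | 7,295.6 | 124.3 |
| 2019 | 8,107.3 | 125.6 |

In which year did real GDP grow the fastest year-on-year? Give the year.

2017: real = 6456.3/1.172 = 5508.79; growth vs 2016 (5183.53) = 6.27%.
2018: real = 7295.6/1.243 = 5869.35; growth vs 2017 (5508.79) = 6.55%.
2019: real = 8107.3/1.256 = 6454.86; growth vs 2018 (5869.35) = 9.98%.

2019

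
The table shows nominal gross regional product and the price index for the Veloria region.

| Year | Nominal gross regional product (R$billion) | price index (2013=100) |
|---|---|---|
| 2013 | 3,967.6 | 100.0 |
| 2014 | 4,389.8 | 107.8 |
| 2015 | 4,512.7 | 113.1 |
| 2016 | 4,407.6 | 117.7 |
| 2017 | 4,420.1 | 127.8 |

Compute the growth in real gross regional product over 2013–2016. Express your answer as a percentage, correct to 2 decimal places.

Real gross regional product 2013 = 3967.6/1.000 = 3967.60.
Real gross regional product 2016 = 4407.6/1.177 = 3744.77.
Change = 3744.77/3967.60 − 1 = -0.0562.

-5.62%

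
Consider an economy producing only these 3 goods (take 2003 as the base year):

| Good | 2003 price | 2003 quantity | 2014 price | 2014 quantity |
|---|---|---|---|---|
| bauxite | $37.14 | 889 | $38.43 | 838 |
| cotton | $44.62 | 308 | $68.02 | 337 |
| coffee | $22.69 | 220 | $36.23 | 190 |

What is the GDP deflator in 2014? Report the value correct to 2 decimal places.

122.86

Nominal GDP 2014 = 38.43·838 + 68.02·337 + 36.23·190 = 62010.78.
Real GDP 2014 (at 2003 prices) = 37.14·838 + 44.62·337 + 22.69·190 = 50471.36.
Deflator = Nominal/Real × 100 = 62010.78/50471.36 × 100 = 122.863.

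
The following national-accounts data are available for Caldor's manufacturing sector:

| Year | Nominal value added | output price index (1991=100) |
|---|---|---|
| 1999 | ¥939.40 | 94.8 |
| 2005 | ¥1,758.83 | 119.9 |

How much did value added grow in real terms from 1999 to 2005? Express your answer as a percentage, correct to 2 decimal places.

48.03%

Real value added 1999 = 939.40 / 0.948 = 990.93.
Real value added 2005 = 1758.83 / 1.199 = 1466.91.
Real growth = 1466.91 / 990.93 − 1 = 0.4803.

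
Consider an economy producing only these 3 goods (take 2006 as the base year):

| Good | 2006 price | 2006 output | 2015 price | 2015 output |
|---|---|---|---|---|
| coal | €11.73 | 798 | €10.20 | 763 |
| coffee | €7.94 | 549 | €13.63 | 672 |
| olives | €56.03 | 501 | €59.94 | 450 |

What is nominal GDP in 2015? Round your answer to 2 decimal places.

Nominal GDP 2015 = Σ (p_2015 × q_2015) = 10.20·763 + 13.63·672 + 59.94·450 = 43914.96.

€43914.96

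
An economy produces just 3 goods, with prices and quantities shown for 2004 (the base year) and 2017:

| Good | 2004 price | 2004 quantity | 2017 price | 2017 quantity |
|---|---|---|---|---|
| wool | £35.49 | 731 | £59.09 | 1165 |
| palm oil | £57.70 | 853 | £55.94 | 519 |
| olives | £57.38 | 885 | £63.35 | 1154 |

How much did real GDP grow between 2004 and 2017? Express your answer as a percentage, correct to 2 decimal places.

Real GDP 2004 = Nominal GDP 2004 = 35.49·731 + 57.70·853 + 57.38·885 = 125942.59.
Real GDP 2017 (at 2004 prices) = 35.49·1165 + 57.70·519 + 57.38·1154 = 137508.67.
Real growth = 137508.67/125942.59 − 1 = 0.0918.

9.18%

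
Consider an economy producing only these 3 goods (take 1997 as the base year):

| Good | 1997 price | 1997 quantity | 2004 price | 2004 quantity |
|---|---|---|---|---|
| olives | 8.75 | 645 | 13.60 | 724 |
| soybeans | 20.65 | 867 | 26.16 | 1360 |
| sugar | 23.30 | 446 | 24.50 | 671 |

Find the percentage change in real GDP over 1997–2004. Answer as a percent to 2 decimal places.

47.48%

Real GDP 1997 = Nominal GDP 1997 = 8.75·645 + 20.65·867 + 23.30·446 = 33939.10.
Real GDP 2004 (at 1997 prices) = 8.75·724 + 20.65·1360 + 23.30·671 = 50053.30.
Real growth = 50053.30/33939.10 − 1 = 0.4748.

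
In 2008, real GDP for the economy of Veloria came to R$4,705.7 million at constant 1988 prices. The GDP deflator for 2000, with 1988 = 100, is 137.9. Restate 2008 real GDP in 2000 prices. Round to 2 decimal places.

R$6,489.16 million

Real GDP in 2000 prices = Real GDP in 1988 prices × (P_2000/P_1988) = 4705.7 × 1.379 = 6489.16.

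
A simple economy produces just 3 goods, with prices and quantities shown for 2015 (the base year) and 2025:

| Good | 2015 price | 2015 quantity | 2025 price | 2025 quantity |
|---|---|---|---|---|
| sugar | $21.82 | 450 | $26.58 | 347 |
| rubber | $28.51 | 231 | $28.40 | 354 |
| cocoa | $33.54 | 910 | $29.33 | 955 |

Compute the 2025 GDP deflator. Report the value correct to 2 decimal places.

Nominal GDP 2025 = 26.58·347 + 28.40·354 + 29.33·955 = 47287.01.
Real GDP 2025 (at 2015 prices) = 21.82·347 + 28.51·354 + 33.54·955 = 49694.78.
Deflator = Nominal/Real × 100 = 47287.01/49694.78 × 100 = 95.155.

95.15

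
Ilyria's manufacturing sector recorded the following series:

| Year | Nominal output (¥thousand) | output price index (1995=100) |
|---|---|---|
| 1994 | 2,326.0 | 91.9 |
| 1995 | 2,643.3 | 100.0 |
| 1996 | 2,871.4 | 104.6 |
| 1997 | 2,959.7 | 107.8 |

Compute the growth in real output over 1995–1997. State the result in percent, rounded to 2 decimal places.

3.87%

Real output 1995 = 2643.3/1.000 = 2643.30.
Real output 1997 = 2959.7/1.078 = 2745.55.
Change = 2745.55/2643.30 − 1 = 0.0387.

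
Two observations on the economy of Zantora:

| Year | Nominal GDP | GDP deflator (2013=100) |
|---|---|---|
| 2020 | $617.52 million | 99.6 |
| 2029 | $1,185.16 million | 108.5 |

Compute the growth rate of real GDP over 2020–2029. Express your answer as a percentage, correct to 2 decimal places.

76.18%

Deflate each year: 2020 → 617.52/0.996 = 620.00; 2029 → 1185.16/1.085 = 1092.31.
So real GDP changed by 1092.31/620.00 − 1 = 0.7618, i.e. 76.18%.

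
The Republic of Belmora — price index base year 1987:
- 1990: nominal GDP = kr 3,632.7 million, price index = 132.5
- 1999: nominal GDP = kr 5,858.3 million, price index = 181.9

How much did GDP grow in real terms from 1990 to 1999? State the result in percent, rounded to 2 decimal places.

Deflate each year: 1990 → 3632.7/1.325 = 2741.66; 1999 → 5858.3/1.819 = 3220.62.
So real GDP changed by 3220.62/2741.66 − 1 = 0.1747, i.e. 17.47%.

17.47%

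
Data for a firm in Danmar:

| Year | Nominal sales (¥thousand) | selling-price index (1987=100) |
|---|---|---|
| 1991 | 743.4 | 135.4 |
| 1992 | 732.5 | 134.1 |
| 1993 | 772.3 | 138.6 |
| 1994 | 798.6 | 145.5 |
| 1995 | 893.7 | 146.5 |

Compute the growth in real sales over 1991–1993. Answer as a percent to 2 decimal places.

1.49%

Real sales 1991 = 743.4/1.354 = 549.04.
Real sales 1993 = 772.3/1.386 = 557.22.
Change = 557.22/549.04 − 1 = 0.0149.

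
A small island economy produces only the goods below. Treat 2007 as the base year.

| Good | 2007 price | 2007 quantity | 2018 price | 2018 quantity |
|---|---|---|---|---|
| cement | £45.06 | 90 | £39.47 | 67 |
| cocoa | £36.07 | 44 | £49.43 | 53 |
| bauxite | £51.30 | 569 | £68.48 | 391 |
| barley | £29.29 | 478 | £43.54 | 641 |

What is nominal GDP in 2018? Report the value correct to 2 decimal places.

Nominal GDP 2018 = Σ (p_2018 × q_2018) = 39.47·67 + 49.43·53 + 68.48·391 + 43.54·641 = 59949.10.

£59949.10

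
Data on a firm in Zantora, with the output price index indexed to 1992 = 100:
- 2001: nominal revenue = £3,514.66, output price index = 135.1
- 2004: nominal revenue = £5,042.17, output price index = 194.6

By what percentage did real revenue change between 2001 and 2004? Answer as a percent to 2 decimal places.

-0.40%

Deflate each year: 2001 → 3514.66/1.351 = 2601.52; 2004 → 5042.17/1.946 = 2591.04.
So real revenue changed by 2591.04/2601.52 − 1 = -0.0040, i.e. -0.40%.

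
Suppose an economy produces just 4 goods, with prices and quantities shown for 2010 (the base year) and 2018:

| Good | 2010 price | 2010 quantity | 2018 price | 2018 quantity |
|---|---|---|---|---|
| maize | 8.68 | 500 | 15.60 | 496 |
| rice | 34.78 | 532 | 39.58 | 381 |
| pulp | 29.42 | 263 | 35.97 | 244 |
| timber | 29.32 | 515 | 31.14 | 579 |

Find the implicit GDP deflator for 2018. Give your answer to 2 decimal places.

Nominal GDP 2018 = 15.60·496 + 39.58·381 + 35.97·244 + 31.14·579 = 49624.32.
Real GDP 2018 (at 2010 prices) = 8.68·496 + 34.78·381 + 29.42·244 + 29.32·579 = 41711.22.
Deflator = Nominal/Real × 100 = 49624.32/41711.22 × 100 = 118.971.

118.97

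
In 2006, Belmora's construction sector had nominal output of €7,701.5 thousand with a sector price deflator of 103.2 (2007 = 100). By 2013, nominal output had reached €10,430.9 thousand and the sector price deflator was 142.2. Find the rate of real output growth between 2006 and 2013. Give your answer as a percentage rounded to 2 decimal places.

Real output 2006 = 7701.5 / 1.032 = 7462.69.
Real output 2013 = 10430.9 / 1.422 = 7335.37.
Real growth = 7335.37 / 7462.69 − 1 = -0.0171.

-1.71%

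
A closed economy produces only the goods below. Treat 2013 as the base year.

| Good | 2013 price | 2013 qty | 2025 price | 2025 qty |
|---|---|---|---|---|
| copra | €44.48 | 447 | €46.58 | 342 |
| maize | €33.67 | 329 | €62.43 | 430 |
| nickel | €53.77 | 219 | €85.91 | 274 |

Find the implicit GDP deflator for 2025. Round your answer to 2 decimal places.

149.28

Nominal GDP 2025 = 46.58·342 + 62.43·430 + 85.91·274 = 66314.60.
Real GDP 2025 (at 2013 prices) = 44.48·342 + 33.67·430 + 53.77·274 = 44423.24.
Deflator = Nominal/Real × 100 = 66314.60/44423.24 × 100 = 149.279.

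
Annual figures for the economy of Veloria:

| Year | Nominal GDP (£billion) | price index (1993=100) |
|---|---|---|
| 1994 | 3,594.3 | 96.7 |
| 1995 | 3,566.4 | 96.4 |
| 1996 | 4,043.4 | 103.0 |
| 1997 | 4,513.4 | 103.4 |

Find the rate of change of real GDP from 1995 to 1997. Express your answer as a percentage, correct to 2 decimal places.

Real GDP 1995 = 3566.4/0.964 = 3699.59.
Real GDP 1997 = 4513.4/1.034 = 4364.99.
Change = 4364.99/3699.59 − 1 = 0.1799.

17.99%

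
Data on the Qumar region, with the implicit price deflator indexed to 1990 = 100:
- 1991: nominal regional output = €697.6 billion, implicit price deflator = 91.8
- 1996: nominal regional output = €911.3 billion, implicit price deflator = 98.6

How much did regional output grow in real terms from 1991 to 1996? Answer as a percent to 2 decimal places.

21.62%

Real regional output 1991 = 697.6 / 0.918 = 759.91.
Real regional output 1996 = 911.3 / 0.986 = 924.24.
Real growth = 924.24 / 759.91 − 1 = 0.2162.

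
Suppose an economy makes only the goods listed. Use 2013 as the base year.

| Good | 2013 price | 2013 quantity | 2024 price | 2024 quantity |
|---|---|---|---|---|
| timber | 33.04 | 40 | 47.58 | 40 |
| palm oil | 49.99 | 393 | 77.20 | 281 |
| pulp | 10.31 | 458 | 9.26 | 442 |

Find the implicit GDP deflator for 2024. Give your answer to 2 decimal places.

Nominal GDP 2024 = 47.58·40 + 77.20·281 + 9.26·442 = 27689.32.
Real GDP 2024 (at 2013 prices) = 33.04·40 + 49.99·281 + 10.31·442 = 19925.81.
Deflator = Nominal/Real × 100 = 27689.32/19925.81 × 100 = 138.962.

138.96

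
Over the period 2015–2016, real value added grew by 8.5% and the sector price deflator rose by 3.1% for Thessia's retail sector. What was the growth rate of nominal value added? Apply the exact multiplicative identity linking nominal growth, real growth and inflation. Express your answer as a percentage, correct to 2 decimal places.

(1 + g_nom) = (1 + g_real)(1 + π) = 1.0850 × 1.0310 = 1.11864.

11.86%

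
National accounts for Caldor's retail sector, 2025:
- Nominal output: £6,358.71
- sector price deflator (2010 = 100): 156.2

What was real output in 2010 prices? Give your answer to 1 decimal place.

£4,070.9

Real output = Nominal / (sector price deflator/100) = 6358.71 / 1.562 = 4070.88.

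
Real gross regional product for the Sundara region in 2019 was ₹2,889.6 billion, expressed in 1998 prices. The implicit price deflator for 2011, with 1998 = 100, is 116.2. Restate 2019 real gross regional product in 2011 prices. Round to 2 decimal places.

₹3,357.72 billion

Real gross regional product in 2011 prices = Real gross regional product in 1998 prices × (P_2011/P_1998) = 2889.6 × 1.162 = 3357.72.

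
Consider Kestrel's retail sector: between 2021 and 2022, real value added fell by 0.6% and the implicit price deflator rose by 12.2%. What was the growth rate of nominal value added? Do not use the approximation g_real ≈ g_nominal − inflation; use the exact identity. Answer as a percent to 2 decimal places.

(1 + g_nom) = (1 + g_real)(1 + π) = 0.9940 × 1.1220 = 1.11527.

11.53%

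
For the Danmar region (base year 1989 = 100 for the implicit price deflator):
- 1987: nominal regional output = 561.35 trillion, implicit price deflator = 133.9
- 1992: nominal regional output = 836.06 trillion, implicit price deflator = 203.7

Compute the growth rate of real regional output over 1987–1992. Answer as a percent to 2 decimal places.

-2.10%

Real regional output 1987 = 561.35 / 1.339 = 419.23.
Real regional output 1992 = 836.06 / 2.037 = 410.44.
Real growth = 410.44 / 419.23 − 1 = -0.0210.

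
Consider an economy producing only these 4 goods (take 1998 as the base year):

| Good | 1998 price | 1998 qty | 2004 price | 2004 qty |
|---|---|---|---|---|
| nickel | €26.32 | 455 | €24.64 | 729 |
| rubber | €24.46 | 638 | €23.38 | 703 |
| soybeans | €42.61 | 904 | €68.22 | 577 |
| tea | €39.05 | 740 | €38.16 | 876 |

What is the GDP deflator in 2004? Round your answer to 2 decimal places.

112.62

Nominal GDP 2004 = 24.64·729 + 23.38·703 + 68.22·577 + 38.16·876 = 107189.80.
Real GDP 2004 (at 1998 prices) = 26.32·729 + 24.46·703 + 42.61·577 + 39.05·876 = 95176.43.
Deflator = Nominal/Real × 100 = 107189.80/95176.43 × 100 = 112.622.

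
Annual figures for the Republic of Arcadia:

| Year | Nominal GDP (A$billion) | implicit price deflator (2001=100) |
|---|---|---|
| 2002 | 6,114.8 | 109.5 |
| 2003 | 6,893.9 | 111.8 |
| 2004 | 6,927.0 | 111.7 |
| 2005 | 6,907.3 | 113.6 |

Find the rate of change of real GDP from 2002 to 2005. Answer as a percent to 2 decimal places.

8.88%

Real GDP 2002 = 6114.8/1.095 = 5584.29.
Real GDP 2005 = 6907.3/1.136 = 6080.37.
Change = 6080.37/5584.29 − 1 = 0.0888.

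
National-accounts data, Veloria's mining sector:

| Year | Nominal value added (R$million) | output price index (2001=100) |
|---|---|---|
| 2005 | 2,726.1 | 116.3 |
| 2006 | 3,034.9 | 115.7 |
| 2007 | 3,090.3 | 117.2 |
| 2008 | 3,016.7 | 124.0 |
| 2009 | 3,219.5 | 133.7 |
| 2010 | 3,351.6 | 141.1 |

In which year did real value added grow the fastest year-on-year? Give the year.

2006

2006: real = 3034.9/1.157 = 2623.08; growth vs 2005 (2344.02) = 11.91%.
2007: real = 3090.3/1.172 = 2636.77; growth vs 2006 (2623.08) = 0.52%.
2008: real = 3016.7/1.240 = 2432.82; growth vs 2007 (2636.77) = -7.73%.
2009: real = 3219.5/1.337 = 2408.00; growth vs 2008 (2432.82) = -1.02%.
2010: real = 3351.6/1.411 = 2375.34; growth vs 2009 (2408.00) = -1.36%.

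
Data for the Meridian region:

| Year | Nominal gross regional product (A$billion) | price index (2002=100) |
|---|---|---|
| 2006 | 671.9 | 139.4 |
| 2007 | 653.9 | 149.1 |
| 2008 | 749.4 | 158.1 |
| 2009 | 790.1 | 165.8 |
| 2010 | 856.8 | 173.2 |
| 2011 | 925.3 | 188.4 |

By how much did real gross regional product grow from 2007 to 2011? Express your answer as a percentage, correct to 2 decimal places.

Real gross regional product 2007 = 653.9/1.491 = 438.56.
Real gross regional product 2011 = 925.3/1.884 = 491.14.
Change = 491.14/438.56 − 1 = 0.1199.

11.99%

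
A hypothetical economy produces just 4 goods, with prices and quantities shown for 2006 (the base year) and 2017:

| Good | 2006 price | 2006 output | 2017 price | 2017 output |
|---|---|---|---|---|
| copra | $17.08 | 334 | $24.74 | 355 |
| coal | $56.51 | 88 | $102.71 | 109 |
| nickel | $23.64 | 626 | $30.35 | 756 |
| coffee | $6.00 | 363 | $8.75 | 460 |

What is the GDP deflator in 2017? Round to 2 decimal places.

Nominal GDP 2017 = 24.74·355 + 102.71·109 + 30.35·756 + 8.75·460 = 46947.69.
Real GDP 2017 (at 2006 prices) = 17.08·355 + 56.51·109 + 23.64·756 + 6.00·460 = 32854.83.
Deflator = Nominal/Real × 100 = 46947.69/32854.83 × 100 = 142.894.

142.89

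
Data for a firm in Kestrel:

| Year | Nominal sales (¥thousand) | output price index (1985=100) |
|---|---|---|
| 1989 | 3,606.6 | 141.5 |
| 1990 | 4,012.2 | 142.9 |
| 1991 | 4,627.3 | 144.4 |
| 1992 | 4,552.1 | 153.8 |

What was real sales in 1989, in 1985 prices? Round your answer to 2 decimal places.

¥2,548.83 thousand

Real sales 1989 = 3606.6 / 1.415 = 2548.83.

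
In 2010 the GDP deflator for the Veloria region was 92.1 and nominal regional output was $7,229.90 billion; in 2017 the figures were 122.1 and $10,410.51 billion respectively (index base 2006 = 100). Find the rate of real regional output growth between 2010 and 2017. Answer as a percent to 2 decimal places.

Deflate each year: 2010 → 7229.90/0.921 = 7850.05; 2017 → 10410.51/1.221 = 8526.22.
So real regional output changed by 8526.22/7850.05 − 1 = 0.0861, i.e. 8.61%.

8.61%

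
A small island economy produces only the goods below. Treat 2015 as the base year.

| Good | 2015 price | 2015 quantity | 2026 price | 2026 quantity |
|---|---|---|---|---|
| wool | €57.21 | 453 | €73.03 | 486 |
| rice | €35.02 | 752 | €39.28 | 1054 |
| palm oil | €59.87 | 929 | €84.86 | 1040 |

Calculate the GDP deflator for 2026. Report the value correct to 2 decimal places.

130.06

Nominal GDP 2026 = 73.03·486 + 39.28·1054 + 84.86·1040 = 165148.10.
Real GDP 2026 (at 2015 prices) = 57.21·486 + 35.02·1054 + 59.87·1040 = 126979.94.
Deflator = Nominal/Real × 100 = 165148.10/126979.94 × 100 = 130.058.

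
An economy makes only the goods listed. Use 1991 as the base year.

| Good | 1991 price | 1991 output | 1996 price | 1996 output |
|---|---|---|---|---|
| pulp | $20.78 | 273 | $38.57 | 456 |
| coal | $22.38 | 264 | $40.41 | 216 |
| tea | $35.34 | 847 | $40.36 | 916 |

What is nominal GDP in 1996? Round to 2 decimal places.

$63286.24

Nominal GDP 1996 = Σ (p_1996 × q_1996) = 38.57·456 + 40.41·216 + 40.36·916 = 63286.24.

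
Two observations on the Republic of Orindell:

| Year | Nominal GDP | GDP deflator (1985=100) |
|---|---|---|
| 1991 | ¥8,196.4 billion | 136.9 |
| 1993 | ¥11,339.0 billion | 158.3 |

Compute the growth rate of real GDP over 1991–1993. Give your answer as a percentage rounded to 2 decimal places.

19.64%

Real GDP 1991 = 8196.4 / 1.369 = 5987.14.
Real GDP 1993 = 11339.0 / 1.583 = 7162.98.
Real growth = 7162.98 / 5987.14 − 1 = 0.1964.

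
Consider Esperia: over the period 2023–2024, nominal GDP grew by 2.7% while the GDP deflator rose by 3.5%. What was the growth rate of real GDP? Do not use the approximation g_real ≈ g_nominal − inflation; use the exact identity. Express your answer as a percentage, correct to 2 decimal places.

-0.77%

(1 + g_nom) = (1 + g_real)(1 + π), so g_real = 1.0270 / 1.0350 − 1 = -0.00773.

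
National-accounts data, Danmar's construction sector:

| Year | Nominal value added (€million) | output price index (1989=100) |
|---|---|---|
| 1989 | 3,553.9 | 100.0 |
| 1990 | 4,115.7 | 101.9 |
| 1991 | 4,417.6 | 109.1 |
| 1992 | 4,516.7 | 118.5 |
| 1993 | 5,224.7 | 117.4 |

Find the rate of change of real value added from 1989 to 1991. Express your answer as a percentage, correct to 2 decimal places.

13.93%

Real value added 1989 = 3553.9/1.000 = 3553.90.
Real value added 1991 = 4417.6/1.091 = 4049.13.
Change = 4049.13/3553.90 − 1 = 0.1393.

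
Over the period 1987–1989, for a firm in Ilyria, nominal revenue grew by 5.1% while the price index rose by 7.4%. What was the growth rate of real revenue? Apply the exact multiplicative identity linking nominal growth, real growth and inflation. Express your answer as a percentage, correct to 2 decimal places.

(1 + g_nom) = (1 + g_real)(1 + π), so g_real = 1.0510 / 1.0740 − 1 = -0.02142.

-2.14%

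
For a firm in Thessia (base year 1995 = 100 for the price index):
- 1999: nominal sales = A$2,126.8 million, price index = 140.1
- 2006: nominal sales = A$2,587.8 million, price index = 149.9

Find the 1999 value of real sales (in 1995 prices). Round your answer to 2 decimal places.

Real sales = Nominal / (price index/100) = 2126.8 / 1.401 = 1518.06.

A$1,518.06 million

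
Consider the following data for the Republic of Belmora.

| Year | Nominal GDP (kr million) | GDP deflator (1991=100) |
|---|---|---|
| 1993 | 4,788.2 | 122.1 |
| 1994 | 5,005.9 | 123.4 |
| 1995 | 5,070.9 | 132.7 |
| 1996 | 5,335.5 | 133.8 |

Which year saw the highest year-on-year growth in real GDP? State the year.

1994: real = 5005.9/1.234 = 4056.65; growth vs 1993 (3921.54) = 3.45%.
1995: real = 5070.9/1.327 = 3821.33; growth vs 1994 (4056.65) = -5.80%.
1996: real = 5335.5/1.338 = 3987.67; growth vs 1995 (3821.33) = 4.35%.

1996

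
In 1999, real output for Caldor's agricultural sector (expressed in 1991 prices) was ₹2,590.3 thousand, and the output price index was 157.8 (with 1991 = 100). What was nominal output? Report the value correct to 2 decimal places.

₹4,087.49 thousand

Nominal output = Real × (output price index/100) = 2590.3 × 1.578 = 4087.49.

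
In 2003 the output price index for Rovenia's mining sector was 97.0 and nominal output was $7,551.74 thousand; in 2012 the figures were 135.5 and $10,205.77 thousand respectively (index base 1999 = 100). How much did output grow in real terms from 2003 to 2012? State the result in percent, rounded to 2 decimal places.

-3.25%

Real output 2003 = 7551.74 / 0.970 = 7785.30.
Real output 2012 = 10205.77 / 1.355 = 7531.93.
Real growth = 7531.93 / 7785.30 − 1 = -0.0325.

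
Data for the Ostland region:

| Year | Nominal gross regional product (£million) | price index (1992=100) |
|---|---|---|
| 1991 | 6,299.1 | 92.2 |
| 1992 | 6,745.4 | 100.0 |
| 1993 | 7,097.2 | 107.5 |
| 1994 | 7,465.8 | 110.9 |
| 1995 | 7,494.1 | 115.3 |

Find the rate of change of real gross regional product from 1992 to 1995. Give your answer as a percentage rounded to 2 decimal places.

Real gross regional product 1992 = 6745.4/1.000 = 6745.40.
Real gross regional product 1995 = 7494.1/1.153 = 6499.65.
Change = 6499.65/6745.40 − 1 = -0.0364.

-3.64%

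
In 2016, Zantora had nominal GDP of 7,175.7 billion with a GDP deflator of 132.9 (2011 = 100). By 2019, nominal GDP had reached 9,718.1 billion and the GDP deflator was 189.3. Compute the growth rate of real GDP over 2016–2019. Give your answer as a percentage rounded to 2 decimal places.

-4.92%

Real GDP 2016 = 7175.7 / 1.329 = 5399.32.
Real GDP 2019 = 9718.1 / 1.893 = 5133.70.
Real growth = 5133.70 / 5399.32 − 1 = -0.0492.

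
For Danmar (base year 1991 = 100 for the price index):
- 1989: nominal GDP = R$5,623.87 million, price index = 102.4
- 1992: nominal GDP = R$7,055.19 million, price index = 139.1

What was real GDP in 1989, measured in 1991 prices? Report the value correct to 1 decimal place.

R$5,492.1 million

Real GDP = Nominal / (price index/100) = 5623.87 / 1.024 = 5492.06.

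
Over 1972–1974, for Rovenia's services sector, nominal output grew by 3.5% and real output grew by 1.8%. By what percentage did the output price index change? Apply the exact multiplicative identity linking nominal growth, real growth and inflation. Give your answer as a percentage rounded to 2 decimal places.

(1 + g_nom) = (1 + g_real)(1 + π), so π = 1.0350 / 1.0180 − 1 = 0.01670.

1.67%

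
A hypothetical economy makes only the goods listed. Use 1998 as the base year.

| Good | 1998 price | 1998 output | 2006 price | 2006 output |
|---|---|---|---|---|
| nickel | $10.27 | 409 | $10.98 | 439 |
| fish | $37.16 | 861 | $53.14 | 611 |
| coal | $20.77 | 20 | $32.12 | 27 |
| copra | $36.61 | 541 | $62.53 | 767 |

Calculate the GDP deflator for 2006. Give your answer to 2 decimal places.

154.18

Nominal GDP 2006 = 10.98·439 + 53.14·611 + 32.12·27 + 62.53·767 = 86116.51.
Real GDP 2006 (at 1998 prices) = 10.27·439 + 37.16·611 + 20.77·27 + 36.61·767 = 55853.95.
Deflator = Nominal/Real × 100 = 86116.51/55853.95 × 100 = 154.182.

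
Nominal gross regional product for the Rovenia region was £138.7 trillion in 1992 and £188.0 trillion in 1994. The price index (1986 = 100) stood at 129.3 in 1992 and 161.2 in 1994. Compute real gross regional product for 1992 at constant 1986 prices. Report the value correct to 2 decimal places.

£107.27 trillion

Real gross regional product = Nominal / (price index/100) = 138.7 / 1.293 = 107.27.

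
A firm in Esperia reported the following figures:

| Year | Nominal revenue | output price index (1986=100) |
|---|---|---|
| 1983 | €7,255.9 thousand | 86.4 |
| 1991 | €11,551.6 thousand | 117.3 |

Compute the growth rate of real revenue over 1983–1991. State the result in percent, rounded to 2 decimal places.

17.26%

Deflate each year: 1983 → 7255.9/0.864 = 8398.03; 1991 → 11551.6/1.173 = 9847.91.
So real revenue changed by 9847.91/8398.03 − 1 = 0.1726, i.e. 17.26%.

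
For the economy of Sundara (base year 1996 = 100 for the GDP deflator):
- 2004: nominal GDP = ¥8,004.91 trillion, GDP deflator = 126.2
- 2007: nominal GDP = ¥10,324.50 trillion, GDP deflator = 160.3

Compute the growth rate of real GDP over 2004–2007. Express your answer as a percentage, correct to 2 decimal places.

Real GDP 2004 = 8004.91 / 1.262 = 6343.03.
Real GDP 2007 = 10324.50 / 1.603 = 6440.74.
Real growth = 6440.74 / 6343.03 − 1 = 0.0154.

1.54%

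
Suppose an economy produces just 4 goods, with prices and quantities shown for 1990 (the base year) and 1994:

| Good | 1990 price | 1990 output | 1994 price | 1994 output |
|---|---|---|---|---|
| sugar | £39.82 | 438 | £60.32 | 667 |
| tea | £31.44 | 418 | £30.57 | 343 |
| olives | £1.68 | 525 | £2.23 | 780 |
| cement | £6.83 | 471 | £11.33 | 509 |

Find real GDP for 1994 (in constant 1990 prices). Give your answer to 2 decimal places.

Real GDP 1994 = Σ (p_1990 × q_1994) = 39.82·667 + 31.44·343 + 1.68·780 + 6.83·509 = 42130.73.

£42130.73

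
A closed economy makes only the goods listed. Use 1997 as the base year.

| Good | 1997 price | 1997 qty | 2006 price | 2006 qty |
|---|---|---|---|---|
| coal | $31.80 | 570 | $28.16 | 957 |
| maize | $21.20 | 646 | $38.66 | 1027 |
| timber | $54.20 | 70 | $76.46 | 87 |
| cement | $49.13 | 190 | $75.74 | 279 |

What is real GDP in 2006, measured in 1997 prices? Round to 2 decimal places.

Real GDP 2006 = Σ (p_1997 × q_2006) = 31.80·957 + 21.20·1027 + 54.20·87 + 49.13·279 = 70627.67.

$70627.67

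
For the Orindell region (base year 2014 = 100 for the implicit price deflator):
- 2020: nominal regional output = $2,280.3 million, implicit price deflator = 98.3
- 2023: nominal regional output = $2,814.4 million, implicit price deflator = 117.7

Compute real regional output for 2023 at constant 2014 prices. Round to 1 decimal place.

$2,391.2 million

Real regional output = Nominal / (implicit price deflator/100) = 2814.4 / 1.177 = 2391.16.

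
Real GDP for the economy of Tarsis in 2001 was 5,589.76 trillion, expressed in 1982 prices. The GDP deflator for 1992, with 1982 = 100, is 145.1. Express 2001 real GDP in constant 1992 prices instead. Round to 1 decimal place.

Real GDP in 1992 prices = Real GDP in 1982 prices × (P_1992/P_1982) = 5589.76 × 1.451 = 8110.74.

8,110.7 trillion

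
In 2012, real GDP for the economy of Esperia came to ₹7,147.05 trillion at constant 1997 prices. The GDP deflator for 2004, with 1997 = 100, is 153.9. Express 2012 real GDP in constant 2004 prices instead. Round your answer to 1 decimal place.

₹10,999.3 trillion

Real GDP in 2004 prices = Real GDP in 1997 prices × (P_2004/P_1997) = 7147.05 × 1.539 = 10999.31.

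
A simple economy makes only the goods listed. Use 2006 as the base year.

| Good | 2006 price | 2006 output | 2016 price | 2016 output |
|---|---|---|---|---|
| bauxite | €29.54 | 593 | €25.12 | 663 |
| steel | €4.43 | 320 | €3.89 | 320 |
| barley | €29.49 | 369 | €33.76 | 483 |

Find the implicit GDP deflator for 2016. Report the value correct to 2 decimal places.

97.05

Nominal GDP 2016 = 25.12·663 + 3.89·320 + 33.76·483 = 34205.44.
Real GDP 2016 (at 2006 prices) = 29.54·663 + 4.43·320 + 29.49·483 = 35246.29.
Deflator = Nominal/Real × 100 = 34205.44/35246.29 × 100 = 97.047.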